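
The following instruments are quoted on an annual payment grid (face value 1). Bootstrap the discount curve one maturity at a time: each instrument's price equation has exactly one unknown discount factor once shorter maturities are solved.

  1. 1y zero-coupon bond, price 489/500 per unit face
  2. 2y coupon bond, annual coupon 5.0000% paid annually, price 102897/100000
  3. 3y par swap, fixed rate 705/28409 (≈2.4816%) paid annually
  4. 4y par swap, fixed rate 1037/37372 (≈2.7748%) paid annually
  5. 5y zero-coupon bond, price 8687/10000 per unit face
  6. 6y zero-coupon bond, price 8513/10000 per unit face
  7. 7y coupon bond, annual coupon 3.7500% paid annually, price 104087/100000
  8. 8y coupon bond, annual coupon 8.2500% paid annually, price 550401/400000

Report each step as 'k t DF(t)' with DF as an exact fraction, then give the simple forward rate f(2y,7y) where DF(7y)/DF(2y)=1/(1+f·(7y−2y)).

step 1 [1y] zero: DF = P = 489/500 ≈ 0.978000
step 2 [2y] bond c/1=1/20: DF=(102897/100000 − 1/20·(0.978000))/(1+1/20) = 4667/5000 ≈ 0.933400
step 3 [3y] swap r/1=705/28409: DF=(1 − 705/28409·(0.978000+0.933400))/(1+705/28409) = 1859/2000 ≈ 0.929500
step 4 [4y] swap r/1=1037/37372: DF=(1 − 1037/37372·(0.978000+0.933400+0.929500))/(1+1037/37372) = 8963/10000 ≈ 0.896300
step 5 [5y] zero: DF = P = 8687/10000 ≈ 0.868700
step 6 [6y] zero: DF = P = 8513/10000 ≈ 0.851300
step 7 [7y] bond c/1=3/80: DF=(104087/100000 − 3/80·(0.978000+0.933400+0.929500+0.896300+0.868700+0.851300))/(1+3/80) = 403/500 ≈ 0.806000
step 8 [8y] bond c/1=33/400: DF=(550401/400000 − 33/400·(0.978000+0.933400+0.929500+0.896300+0.868700+0.851300+0.806000))/(1+33/400) = 3969/5000 ≈ 0.793800

1 1 489/500
2 2 4667/5000
3 3 1859/2000
4 4 8963/10000
5 5 8687/10000
6 6 8513/10000
7 7 403/500
8 8 3969/5000
f(2y,7y) = ((4667/5000)/(403/500) − 1)/(5) = 49/1550 ≈ 3.1613%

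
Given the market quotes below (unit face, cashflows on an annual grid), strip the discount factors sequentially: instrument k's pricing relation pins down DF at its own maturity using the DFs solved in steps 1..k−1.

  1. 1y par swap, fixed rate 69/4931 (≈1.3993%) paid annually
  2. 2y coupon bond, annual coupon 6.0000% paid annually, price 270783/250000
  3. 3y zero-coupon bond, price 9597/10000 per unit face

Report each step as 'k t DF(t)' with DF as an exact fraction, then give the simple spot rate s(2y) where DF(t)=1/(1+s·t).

1 1 4931/5000
2 2 483/500
3 3 9597/10000
s(2y) = (1/(483/500) − 1)/(2) = 17/966 ≈ 1.7598%

step 1 [1y] swap r/1=69/4931: DF=(1 − 69/4931·(0))/(1+69/4931) = 4931/5000 ≈ 0.986200
step 2 [2y] bond c/1=3/50: DF=(270783/250000 − 3/50·(0.986200))/(1+3/50) = 483/500 ≈ 0.966000
step 3 [3y] zero: DF = P = 9597/10000 ≈ 0.959700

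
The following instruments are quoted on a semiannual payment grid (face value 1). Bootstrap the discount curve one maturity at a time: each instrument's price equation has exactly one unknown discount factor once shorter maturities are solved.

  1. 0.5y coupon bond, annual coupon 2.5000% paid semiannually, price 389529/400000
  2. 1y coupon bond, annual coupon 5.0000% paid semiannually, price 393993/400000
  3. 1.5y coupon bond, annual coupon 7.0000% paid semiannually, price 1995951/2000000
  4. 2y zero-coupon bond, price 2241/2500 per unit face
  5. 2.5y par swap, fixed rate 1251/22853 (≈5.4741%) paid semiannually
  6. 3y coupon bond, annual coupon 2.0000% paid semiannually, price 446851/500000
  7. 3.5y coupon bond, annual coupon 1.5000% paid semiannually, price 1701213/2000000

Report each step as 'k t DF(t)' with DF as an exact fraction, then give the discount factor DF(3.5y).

step 1 [0.5y] bond c/2=1/80: DF=(389529/400000 − 1/80·(0))/(1+1/80) = 4809/5000 ≈ 0.961800
step 2 [1y] bond c/2=1/40: DF=(393993/400000 − 1/40·(0.961800))/(1+1/40) = 15/16 ≈ 0.937500
step 3 [1.5y] bond c/2=7/200: DF=(1995951/2000000 − 7/200·(0.961800+0.937500))/(1+7/200) = 9/10 ≈ 0.900000
step 4 [2y] zero: DF = P = 2241/2500 ≈ 0.896400
step 5 [2.5y] swap r/2=1251/45706: DF=(1 − 1251/45706·(0.961800+0.937500+0.900000+0.896400))/(1+1251/45706) = 8749/10000 ≈ 0.874900
step 6 [3y] bond c/2=1/100: DF=(446851/500000 − 1/100·(0.961800+0.937500+0.900000+0.896400+0.874900))/(1+1/100) = 2099/2500 ≈ 0.839600
step 7 [3.5y] bond c/2=3/400: DF=(1701213/2000000 − 3/400·(0.961800+0.937500+0.900000+0.896400+0.874900+0.839600))/(1+3/400) = 201/250 ≈ 0.804000

1 1/2 4809/5000
2 1 15/16
3 3/2 9/10
4 2 2241/2500
5 5/2 8749/10000
6 3 2099/2500
7 7/2 201/250
DF(3.5y) = 201/250 ≈ 0.804000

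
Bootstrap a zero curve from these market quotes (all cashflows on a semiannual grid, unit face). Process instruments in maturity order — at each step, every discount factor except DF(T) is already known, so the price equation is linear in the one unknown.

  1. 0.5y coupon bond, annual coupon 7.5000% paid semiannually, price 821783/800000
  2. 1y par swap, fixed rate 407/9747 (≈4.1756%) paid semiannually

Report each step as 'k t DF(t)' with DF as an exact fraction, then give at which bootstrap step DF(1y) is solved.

1 1/2 9901/10000
2 1 9593/10000
DF(1y) is solved at step 2

step 1 [0.5y] bond c/2=3/80: DF=(821783/800000 − 3/80·(0))/(1+3/80) = 9901/10000 ≈ 0.990100
step 2 [1y] swap r/2=407/19494: DF=(1 − 407/19494·(0.990100))/(1+407/19494) = 9593/10000 ≈ 0.959300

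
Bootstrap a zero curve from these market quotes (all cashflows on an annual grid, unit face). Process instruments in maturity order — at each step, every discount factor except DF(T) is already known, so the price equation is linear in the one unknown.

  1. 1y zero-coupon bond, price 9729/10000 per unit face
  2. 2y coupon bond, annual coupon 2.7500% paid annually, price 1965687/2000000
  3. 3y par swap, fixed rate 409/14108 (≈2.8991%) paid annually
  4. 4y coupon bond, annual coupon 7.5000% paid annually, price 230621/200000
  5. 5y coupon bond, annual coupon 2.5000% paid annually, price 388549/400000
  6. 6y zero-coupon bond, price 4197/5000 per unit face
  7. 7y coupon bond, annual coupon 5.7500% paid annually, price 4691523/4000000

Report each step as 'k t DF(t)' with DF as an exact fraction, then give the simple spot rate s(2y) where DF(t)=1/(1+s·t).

step 1 [1y] zero: DF = P = 9729/10000 ≈ 0.972900
step 2 [2y] bond c/1=11/400: DF=(1965687/2000000 − 11/400·(0.972900))/(1+11/400) = 1861/2000 ≈ 0.930500
step 3 [3y] swap r/1=409/14108: DF=(1 − 409/14108·(0.972900+0.930500))/(1+409/14108) = 4591/5000 ≈ 0.918200
step 4 [4y] bond c/1=3/40: DF=(230621/200000 − 3/40·(0.972900+0.930500+0.918200))/(1+3/40) = 4379/5000 ≈ 0.875800
step 5 [5y] bond c/1=1/40: DF=(388549/400000 − 1/40·(0.972900+0.930500+0.918200+0.875800))/(1+1/40) = 343/400 ≈ 0.857500
step 6 [6y] zero: DF = P = 4197/5000 ≈ 0.839400
step 7 [7y] bond c/1=23/400: DF=(4691523/4000000 − 23/400·(0.972900+0.930500+0.918200+0.875800+0.857500+0.839400))/(1+23/400) = 4079/5000 ≈ 0.815800

1 1 9729/10000
2 2 1861/2000
3 3 4591/5000
4 4 4379/5000
5 5 343/400
6 6 4197/5000
7 7 4079/5000
s(2y) = (1/(1861/2000) − 1)/(2) = 139/3722 ≈ 3.7346%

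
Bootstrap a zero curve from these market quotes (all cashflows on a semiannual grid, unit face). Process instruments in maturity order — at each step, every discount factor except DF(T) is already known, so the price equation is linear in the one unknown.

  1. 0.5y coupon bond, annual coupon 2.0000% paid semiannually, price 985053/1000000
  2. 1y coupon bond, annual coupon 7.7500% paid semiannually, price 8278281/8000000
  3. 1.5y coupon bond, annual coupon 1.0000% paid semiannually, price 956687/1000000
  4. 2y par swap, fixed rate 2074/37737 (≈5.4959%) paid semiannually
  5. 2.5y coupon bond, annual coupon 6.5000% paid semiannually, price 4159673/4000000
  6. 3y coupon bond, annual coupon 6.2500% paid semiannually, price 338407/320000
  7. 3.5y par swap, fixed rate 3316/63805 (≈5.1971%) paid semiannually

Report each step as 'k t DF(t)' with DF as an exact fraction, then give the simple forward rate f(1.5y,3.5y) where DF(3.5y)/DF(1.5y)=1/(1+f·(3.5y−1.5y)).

1 1/2 9753/10000
2 1 4799/5000
3 3/2 9423/10000
4 2 8963/10000
5 5/2 2221/2500
6 3 4421/5000
7 7/2 4171/5000
f(1.5y,3.5y) = ((9423/10000)/(4171/5000) − 1)/(2) = 1081/16684 ≈ 6.4793%

step 1 [0.5y] bond c/2=1/100: DF=(985053/1000000 − 1/100·(0))/(1+1/100) = 9753/10000 ≈ 0.975300
step 2 [1y] bond c/2=31/800: DF=(8278281/8000000 − 31/800·(0.975300))/(1+31/800) = 4799/5000 ≈ 0.959800
step 3 [1.5y] bond c/2=1/200: DF=(956687/1000000 − 1/200·(0.975300+0.959800))/(1+1/200) = 9423/10000 ≈ 0.942300
step 4 [2y] swap r/2=1037/37737: DF=(1 − 1037/37737·(0.975300+0.959800+0.942300))/(1+1037/37737) = 8963/10000 ≈ 0.896300
step 5 [2.5y] bond c/2=13/400: DF=(4159673/4000000 − 13/400·(0.975300+0.959800+0.942300+0.896300))/(1+13/400) = 2221/2500 ≈ 0.888400
step 6 [3y] bond c/2=1/32: DF=(338407/320000 − 1/32·(0.975300+0.959800+0.942300+0.896300+0.888400))/(1+1/32) = 4421/5000 ≈ 0.884200
step 7 [3.5y] swap r/2=1658/63805: DF=(1 − 1658/63805·(0.975300+0.959800+0.942300+0.896300+0.888400+0.884200))/(1+1658/63805) = 4171/5000 ≈ 0.834200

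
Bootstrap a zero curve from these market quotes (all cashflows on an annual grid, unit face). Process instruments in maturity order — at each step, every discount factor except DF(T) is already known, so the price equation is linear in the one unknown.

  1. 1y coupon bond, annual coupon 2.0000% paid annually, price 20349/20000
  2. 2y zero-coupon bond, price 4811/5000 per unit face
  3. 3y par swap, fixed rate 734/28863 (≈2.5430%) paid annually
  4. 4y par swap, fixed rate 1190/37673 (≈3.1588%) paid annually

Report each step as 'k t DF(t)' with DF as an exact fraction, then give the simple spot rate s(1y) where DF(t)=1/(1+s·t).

1 1 399/400
2 2 4811/5000
3 3 4633/5000
4 4 881/1000
s(1y) = (1/(399/400) − 1)/(1) = 1/399 ≈ 0.2506%

step 1 [1y] bond c/1=1/50: DF=(20349/20000 − 1/50·(0))/(1+1/50) = 399/400 ≈ 0.997500
step 2 [2y] zero: DF = P = 4811/5000 ≈ 0.962200
step 3 [3y] swap r/1=734/28863: DF=(1 − 734/28863·(0.997500+0.962200))/(1+734/28863) = 4633/5000 ≈ 0.926600
step 4 [4y] swap r/1=1190/37673: DF=(1 − 1190/37673·(0.997500+0.962200+0.926600))/(1+1190/37673) = 881/1000 ≈ 0.881000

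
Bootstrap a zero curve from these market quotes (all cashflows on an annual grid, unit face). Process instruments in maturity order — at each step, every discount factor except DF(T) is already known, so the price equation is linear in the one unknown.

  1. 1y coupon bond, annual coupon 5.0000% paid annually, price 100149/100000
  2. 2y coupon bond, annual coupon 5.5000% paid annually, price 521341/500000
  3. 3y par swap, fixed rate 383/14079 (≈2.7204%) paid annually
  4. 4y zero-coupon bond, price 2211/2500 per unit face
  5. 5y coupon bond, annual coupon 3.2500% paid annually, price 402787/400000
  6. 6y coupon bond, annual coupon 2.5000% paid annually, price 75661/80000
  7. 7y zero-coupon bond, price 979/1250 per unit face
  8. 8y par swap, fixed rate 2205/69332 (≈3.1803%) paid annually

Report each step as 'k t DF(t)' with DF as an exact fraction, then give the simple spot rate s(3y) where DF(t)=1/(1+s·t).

1 1 4769/5000
2 2 4693/5000
3 3 4617/5000
4 4 2211/2500
5 5 2147/2500
6 6 1623/2000
7 7 979/1250
8 8 1559/2000
s(3y) = (1/(4617/5000) − 1)/(3) = 383/13851 ≈ 2.7651%

step 1 [1y] bond c/1=1/20: DF=(100149/100000 − 1/20·(0))/(1+1/20) = 4769/5000 ≈ 0.953800
step 2 [2y] bond c/1=11/200: DF=(521341/500000 − 11/200·(0.953800))/(1+11/200) = 4693/5000 ≈ 0.938600
step 3 [3y] swap r/1=383/14079: DF=(1 − 383/14079·(0.953800+0.938600))/(1+383/14079) = 4617/5000 ≈ 0.923400
step 4 [4y] zero: DF = P = 2211/2500 ≈ 0.884400
step 5 [5y] bond c/1=13/400: DF=(402787/400000 − 13/400·(0.953800+0.938600+0.923400+0.884400))/(1+13/400) = 2147/2500 ≈ 0.858800
step 6 [6y] bond c/1=1/40: DF=(75661/80000 − 1/40·(0.953800+0.938600+0.923400+0.884400+0.858800))/(1+1/40) = 1623/2000 ≈ 0.811500
step 7 [7y] zero: DF = P = 979/1250 ≈ 0.783200
step 8 [8y] swap r/1=2205/69332: DF=(1 − 2205/69332·(0.953800+0.938600+0.923400+0.884400+0.858800+0.811500+0.783200))/(1+2205/69332) = 1559/2000 ≈ 0.779500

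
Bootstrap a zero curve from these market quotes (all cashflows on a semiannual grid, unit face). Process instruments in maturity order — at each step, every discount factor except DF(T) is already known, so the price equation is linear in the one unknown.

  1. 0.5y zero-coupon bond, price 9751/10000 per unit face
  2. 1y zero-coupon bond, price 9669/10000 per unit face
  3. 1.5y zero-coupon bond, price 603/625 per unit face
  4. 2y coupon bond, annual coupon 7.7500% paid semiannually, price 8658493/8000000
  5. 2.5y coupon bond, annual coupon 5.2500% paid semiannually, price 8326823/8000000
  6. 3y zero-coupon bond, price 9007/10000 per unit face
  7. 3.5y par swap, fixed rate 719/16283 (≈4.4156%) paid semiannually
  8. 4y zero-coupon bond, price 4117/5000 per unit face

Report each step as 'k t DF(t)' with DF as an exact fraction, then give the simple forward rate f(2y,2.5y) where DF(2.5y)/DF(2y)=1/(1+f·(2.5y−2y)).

step 1 [0.5y] zero: DF = P = 9751/10000 ≈ 0.975100
step 2 [1y] zero: DF = P = 9669/10000 ≈ 0.966900
step 3 [1.5y] zero: DF = P = 603/625 ≈ 0.964800
step 4 [2y] bond c/2=31/800: DF=(8658493/8000000 − 31/800·(0.975100+0.966900+0.964800))/(1+31/800) = 1867/2000 ≈ 0.933500
step 5 [2.5y] bond c/2=21/800: DF=(8326823/8000000 − 21/800·(0.975100+0.966900+0.964800+0.933500))/(1+21/800) = 229/250 ≈ 0.916000
step 6 [3y] zero: DF = P = 9007/10000 ≈ 0.900700
step 7 [3.5y] swap r/2=719/32566: DF=(1 − 719/32566·(0.975100+0.966900+0.964800+0.933500+0.916000+0.900700))/(1+719/32566) = 4281/5000 ≈ 0.856200
step 8 [4y] zero: DF = P = 4117/5000 ≈ 0.823400

1 1/2 9751/10000
2 1 9669/10000
3 3/2 603/625
4 2 1867/2000
5 5/2 229/250
6 3 9007/10000
7 7/2 4281/5000
8 4 4117/5000
f(2y,2.5y) = ((1867/2000)/(229/250) − 1)/(1/2) = 35/916 ≈ 3.8210%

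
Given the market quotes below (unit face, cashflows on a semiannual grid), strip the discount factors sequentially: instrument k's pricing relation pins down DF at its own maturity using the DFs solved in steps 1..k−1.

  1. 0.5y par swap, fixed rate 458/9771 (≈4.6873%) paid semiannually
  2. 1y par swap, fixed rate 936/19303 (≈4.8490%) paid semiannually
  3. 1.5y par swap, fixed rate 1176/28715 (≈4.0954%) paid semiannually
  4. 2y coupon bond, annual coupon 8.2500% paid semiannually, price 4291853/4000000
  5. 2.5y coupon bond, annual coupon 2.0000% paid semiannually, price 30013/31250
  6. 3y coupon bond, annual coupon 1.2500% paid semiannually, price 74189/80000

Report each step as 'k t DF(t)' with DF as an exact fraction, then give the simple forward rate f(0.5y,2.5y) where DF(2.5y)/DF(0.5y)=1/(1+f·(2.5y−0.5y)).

step 1 [0.5y] swap r/2=229/9771: DF=(1 − 229/9771·(0))/(1+229/9771) = 9771/10000 ≈ 0.977100
step 2 [1y] swap r/2=468/19303: DF=(1 − 468/19303·(0.977100))/(1+468/19303) = 2383/2500 ≈ 0.953200
step 3 [1.5y] swap r/2=588/28715: DF=(1 − 588/28715·(0.977100+0.953200))/(1+588/28715) = 2353/2500 ≈ 0.941200
step 4 [2y] bond c/2=33/800: DF=(4291853/4000000 − 33/800·(0.977100+0.953200+0.941200))/(1+33/800) = 9167/10000 ≈ 0.916700
step 5 [2.5y] bond c/2=1/100: DF=(30013/31250 − 1/100·(0.977100+0.953200+0.941200+0.916700))/(1+1/100) = 4567/5000 ≈ 0.913400
step 6 [3y] bond c/2=1/160: DF=(74189/80000 − 1/160·(0.977100+0.953200+0.941200+0.916700+0.913400))/(1+1/160) = 2231/2500 ≈ 0.892400

1 1/2 9771/10000
2 1 2383/2500
3 3/2 2353/2500
4 2 9167/10000
5 5/2 4567/5000
6 3 2231/2500
f(0.5y,2.5y) = ((9771/10000)/(4567/5000) − 1)/(2) = 637/18268 ≈ 3.4870%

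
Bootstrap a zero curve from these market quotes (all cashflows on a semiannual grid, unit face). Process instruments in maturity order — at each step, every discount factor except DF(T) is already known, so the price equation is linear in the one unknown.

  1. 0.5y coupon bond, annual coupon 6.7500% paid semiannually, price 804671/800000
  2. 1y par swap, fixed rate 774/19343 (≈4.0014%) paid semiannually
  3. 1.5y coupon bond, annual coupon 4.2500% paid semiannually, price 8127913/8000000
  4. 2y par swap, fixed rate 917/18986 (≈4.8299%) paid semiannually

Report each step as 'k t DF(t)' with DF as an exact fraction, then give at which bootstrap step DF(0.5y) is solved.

1 1/2 973/1000
2 1 9613/10000
3 3/2 4773/5000
4 2 9083/10000
DF(0.5y) is solved at step 1

step 1 [0.5y] bond c/2=27/800: DF=(804671/800000 − 27/800·(0))/(1+27/800) = 973/1000 ≈ 0.973000
step 2 [1y] swap r/2=387/19343: DF=(1 − 387/19343·(0.973000))/(1+387/19343) = 9613/10000 ≈ 0.961300
step 3 [1.5y] bond c/2=17/800: DF=(8127913/8000000 − 17/800·(0.973000+0.961300))/(1+17/800) = 4773/5000 ≈ 0.954600
step 4 [2y] swap r/2=917/37972: DF=(1 − 917/37972·(0.973000+0.961300+0.954600))/(1+917/37972) = 9083/10000 ≈ 0.908300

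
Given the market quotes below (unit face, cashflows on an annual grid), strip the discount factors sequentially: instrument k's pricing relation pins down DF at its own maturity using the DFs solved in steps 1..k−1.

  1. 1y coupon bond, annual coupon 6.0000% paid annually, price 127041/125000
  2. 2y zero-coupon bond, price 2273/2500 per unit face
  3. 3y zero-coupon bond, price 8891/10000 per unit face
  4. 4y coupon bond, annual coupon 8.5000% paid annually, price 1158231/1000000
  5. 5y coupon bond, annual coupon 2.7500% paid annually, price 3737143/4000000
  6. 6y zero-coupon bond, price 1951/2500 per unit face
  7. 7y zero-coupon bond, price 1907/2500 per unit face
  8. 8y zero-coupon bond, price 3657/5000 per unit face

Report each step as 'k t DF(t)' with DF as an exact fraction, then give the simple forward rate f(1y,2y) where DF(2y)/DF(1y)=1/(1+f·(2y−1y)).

step 1 [1y] bond c/1=3/50: DF=(127041/125000 − 3/50·(0))/(1+3/50) = 2397/2500 ≈ 0.958800
step 2 [2y] zero: DF = P = 2273/2500 ≈ 0.909200
step 3 [3y] zero: DF = P = 8891/10000 ≈ 0.889100
step 4 [4y] bond c/1=17/200: DF=(1158231/1000000 − 17/200·(0.958800+0.909200+0.889100))/(1+17/200) = 1703/2000 ≈ 0.851500
step 5 [5y] bond c/1=11/400: DF=(3737143/4000000 − 11/400·(0.958800+0.909200+0.889100+0.851500))/(1+11/400) = 8127/10000 ≈ 0.812700
step 6 [6y] zero: DF = P = 1951/2500 ≈ 0.780400
step 7 [7y] zero: DF = P = 1907/2500 ≈ 0.762800
step 8 [8y] zero: DF = P = 3657/5000 ≈ 0.731400

1 1 2397/2500
2 2 2273/2500
3 3 8891/10000
4 4 1703/2000
5 5 8127/10000
6 6 1951/2500
7 7 1907/2500
8 8 3657/5000
f(1y,2y) = ((2397/2500)/(2273/2500) − 1)/(1) = 124/2273 ≈ 5.4553%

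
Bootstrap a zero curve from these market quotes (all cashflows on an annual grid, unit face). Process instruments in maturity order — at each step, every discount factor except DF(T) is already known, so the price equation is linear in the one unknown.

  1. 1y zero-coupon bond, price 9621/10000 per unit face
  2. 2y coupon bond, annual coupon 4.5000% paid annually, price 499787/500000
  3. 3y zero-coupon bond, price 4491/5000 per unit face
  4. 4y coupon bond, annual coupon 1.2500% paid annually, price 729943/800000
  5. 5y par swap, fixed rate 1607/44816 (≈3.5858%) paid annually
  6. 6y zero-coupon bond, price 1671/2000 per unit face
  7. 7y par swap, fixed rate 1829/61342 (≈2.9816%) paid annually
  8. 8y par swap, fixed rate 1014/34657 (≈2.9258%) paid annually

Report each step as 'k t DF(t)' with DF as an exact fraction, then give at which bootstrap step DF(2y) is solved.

1 1 9621/10000
2 2 9151/10000
3 3 4491/5000
4 4 8669/10000
5 5 8393/10000
6 6 1671/2000
7 7 8171/10000
8 8 1993/2500
DF(2y) is solved at step 2

step 1 [1y] zero: DF = P = 9621/10000 ≈ 0.962100
step 2 [2y] bond c/1=9/200: DF=(499787/500000 − 9/200·(0.962100))/(1+9/200) = 9151/10000 ≈ 0.915100
step 3 [3y] zero: DF = P = 4491/5000 ≈ 0.898200
step 4 [4y] bond c/1=1/80: DF=(729943/800000 − 1/80·(0.962100+0.915100+0.898200))/(1+1/80) = 8669/10000 ≈ 0.866900
step 5 [5y] swap r/1=1607/44816: DF=(1 − 1607/44816·(0.962100+0.915100+0.898200+0.866900))/(1+1607/44816) = 8393/10000 ≈ 0.839300
step 6 [6y] zero: DF = P = 1671/2000 ≈ 0.835500
step 7 [7y] swap r/1=1829/61342: DF=(1 − 1829/61342·(0.962100+0.915100+0.898200+0.866900+0.839300+0.835500))/(1+1829/61342) = 8171/10000 ≈ 0.817100
step 8 [8y] swap r/1=1014/34657: DF=(1 − 1014/34657·(0.962100+0.915100+0.898200+0.866900+0.839300+0.835500+0.817100))/(1+1014/34657) = 1993/2500 ≈ 0.797200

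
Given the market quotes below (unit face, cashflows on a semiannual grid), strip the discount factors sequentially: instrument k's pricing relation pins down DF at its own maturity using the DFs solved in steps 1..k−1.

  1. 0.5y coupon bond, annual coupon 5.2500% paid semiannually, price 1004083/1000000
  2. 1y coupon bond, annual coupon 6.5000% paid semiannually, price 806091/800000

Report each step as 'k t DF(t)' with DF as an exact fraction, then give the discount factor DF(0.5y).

1 1/2 1223/1250
2 1 9451/10000
DF(0.5y) = 1223/1250 ≈ 0.978400

step 1 [0.5y] bond c/2=21/800: DF=(1004083/1000000 − 21/800·(0))/(1+21/800) = 1223/1250 ≈ 0.978400
step 2 [1y] bond c/2=13/400: DF=(806091/800000 − 13/400·(0.978400))/(1+13/400) = 9451/10000 ≈ 0.945100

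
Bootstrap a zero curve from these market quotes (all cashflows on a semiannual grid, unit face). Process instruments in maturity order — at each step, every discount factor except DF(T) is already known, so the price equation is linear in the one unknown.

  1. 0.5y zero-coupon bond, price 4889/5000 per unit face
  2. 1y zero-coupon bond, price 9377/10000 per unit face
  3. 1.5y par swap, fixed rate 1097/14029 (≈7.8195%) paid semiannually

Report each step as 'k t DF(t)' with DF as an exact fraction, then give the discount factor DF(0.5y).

step 1 [0.5y] zero: DF = P = 4889/5000 ≈ 0.977800
step 2 [1y] zero: DF = P = 9377/10000 ≈ 0.937700
step 3 [1.5y] swap r/2=1097/28058: DF=(1 − 1097/28058·(0.977800+0.937700))/(1+1097/28058) = 8903/10000 ≈ 0.890300

1 1/2 4889/5000
2 1 9377/10000
3 3/2 8903/10000
DF(0.5y) = 4889/5000 ≈ 0.977800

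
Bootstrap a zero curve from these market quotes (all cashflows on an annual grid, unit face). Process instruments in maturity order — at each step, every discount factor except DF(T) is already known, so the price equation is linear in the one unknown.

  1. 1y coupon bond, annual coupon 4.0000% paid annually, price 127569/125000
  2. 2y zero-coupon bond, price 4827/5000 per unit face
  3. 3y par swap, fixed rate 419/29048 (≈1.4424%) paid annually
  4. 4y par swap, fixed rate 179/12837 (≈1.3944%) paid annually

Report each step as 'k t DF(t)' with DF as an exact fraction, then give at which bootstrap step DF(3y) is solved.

step 1 [1y] bond c/1=1/25: DF=(127569/125000 − 1/25·(0))/(1+1/25) = 9813/10000 ≈ 0.981300
step 2 [2y] zero: DF = P = 4827/5000 ≈ 0.965400
step 3 [3y] swap r/1=419/29048: DF=(1 − 419/29048·(0.981300+0.965400))/(1+419/29048) = 9581/10000 ≈ 0.958100
step 4 [4y] swap r/1=179/12837: DF=(1 − 179/12837·(0.981300+0.965400+0.958100))/(1+179/12837) = 9463/10000 ≈ 0.946300

1 1 9813/10000
2 2 4827/5000
3 3 9581/10000
4 4 9463/10000
DF(3y) is solved at step 3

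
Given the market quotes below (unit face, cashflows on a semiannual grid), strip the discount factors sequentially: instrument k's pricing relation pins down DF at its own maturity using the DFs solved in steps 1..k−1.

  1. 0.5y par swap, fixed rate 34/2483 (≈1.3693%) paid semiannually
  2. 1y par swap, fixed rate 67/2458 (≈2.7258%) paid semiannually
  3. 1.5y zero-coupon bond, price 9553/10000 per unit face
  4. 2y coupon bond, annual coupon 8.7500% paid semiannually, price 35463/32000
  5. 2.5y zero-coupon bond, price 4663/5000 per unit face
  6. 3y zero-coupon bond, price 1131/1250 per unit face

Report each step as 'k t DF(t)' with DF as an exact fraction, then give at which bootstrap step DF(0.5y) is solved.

step 1 [0.5y] swap r/2=17/2483: DF=(1 − 17/2483·(0))/(1+17/2483) = 2483/2500 ≈ 0.993200
step 2 [1y] swap r/2=67/4916: DF=(1 − 67/4916·(0.993200))/(1+67/4916) = 2433/2500 ≈ 0.973200
step 3 [1.5y] zero: DF = P = 9553/10000 ≈ 0.955300
step 4 [2y] bond c/2=7/160: DF=(35463/32000 − 7/160·(0.993200+0.973200+0.955300))/(1+7/160) = 9393/10000 ≈ 0.939300
step 5 [2.5y] zero: DF = P = 4663/5000 ≈ 0.932600
step 6 [3y] zero: DF = P = 1131/1250 ≈ 0.904800

1 1/2 2483/2500
2 1 2433/2500
3 3/2 9553/10000
4 2 9393/10000
5 5/2 4663/5000
6 3 1131/1250
DF(0.5y) is solved at step 1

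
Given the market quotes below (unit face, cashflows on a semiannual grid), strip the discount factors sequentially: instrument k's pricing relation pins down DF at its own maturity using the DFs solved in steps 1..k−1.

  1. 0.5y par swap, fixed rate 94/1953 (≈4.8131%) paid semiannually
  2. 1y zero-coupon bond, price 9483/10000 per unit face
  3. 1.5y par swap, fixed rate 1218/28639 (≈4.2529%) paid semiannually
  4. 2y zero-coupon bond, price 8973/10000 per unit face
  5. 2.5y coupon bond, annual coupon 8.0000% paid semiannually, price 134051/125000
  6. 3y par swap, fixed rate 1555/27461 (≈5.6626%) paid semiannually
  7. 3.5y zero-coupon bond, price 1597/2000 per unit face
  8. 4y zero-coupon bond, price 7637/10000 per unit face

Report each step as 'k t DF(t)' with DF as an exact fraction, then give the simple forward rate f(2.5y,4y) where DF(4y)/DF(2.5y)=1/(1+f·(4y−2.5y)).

step 1 [0.5y] swap r/2=47/1953: DF=(1 − 47/1953·(0))/(1+47/1953) = 1953/2000 ≈ 0.976500
step 2 [1y] zero: DF = P = 9483/10000 ≈ 0.948300
step 3 [1.5y] swap r/2=609/28639: DF=(1 − 609/28639·(0.976500+0.948300))/(1+609/28639) = 9391/10000 ≈ 0.939100
step 4 [2y] zero: DF = P = 8973/10000 ≈ 0.897300
step 5 [2.5y] bond c/2=1/25: DF=(134051/125000 − 1/25·(0.976500+0.948300+0.939100+0.897300))/(1+1/25) = 1773/2000 ≈ 0.886500
step 6 [3y] swap r/2=1555/54922: DF=(1 − 1555/54922·(0.976500+0.948300+0.939100+0.897300+0.886500))/(1+1555/54922) = 1689/2000 ≈ 0.844500
step 7 [3.5y] zero: DF = P = 1597/2000 ≈ 0.798500
step 8 [4y] zero: DF = P = 7637/10000 ≈ 0.763700

1 1/2 1953/2000
2 1 9483/10000
3 3/2 9391/10000
4 2 8973/10000
5 5/2 1773/2000
6 3 1689/2000
7 7/2 1597/2000
8 4 7637/10000
f(2.5y,4y) = ((1773/2000)/(7637/10000) − 1)/(3/2) = 2456/22911 ≈ 10.7197%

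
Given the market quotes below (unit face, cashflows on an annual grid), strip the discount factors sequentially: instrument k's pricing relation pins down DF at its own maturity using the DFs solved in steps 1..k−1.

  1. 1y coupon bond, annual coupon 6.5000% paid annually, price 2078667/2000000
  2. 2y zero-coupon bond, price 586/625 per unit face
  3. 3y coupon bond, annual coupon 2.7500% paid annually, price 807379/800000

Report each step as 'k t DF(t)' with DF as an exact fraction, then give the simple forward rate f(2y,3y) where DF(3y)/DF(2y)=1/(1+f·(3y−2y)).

1 1 9759/10000
2 2 586/625
3 3 931/1000
f(2y,3y) = ((586/625)/(931/1000) − 1)/(1) = 33/4655 ≈ 0.7089%

step 1 [1y] bond c/1=13/200: DF=(2078667/2000000 − 13/200·(0))/(1+13/200) = 9759/10000 ≈ 0.975900
step 2 [2y] zero: DF = P = 586/625 ≈ 0.937600
step 3 [3y] bond c/1=11/400: DF=(807379/800000 − 11/400·(0.975900+0.937600))/(1+11/400) = 931/1000 ≈ 0.931000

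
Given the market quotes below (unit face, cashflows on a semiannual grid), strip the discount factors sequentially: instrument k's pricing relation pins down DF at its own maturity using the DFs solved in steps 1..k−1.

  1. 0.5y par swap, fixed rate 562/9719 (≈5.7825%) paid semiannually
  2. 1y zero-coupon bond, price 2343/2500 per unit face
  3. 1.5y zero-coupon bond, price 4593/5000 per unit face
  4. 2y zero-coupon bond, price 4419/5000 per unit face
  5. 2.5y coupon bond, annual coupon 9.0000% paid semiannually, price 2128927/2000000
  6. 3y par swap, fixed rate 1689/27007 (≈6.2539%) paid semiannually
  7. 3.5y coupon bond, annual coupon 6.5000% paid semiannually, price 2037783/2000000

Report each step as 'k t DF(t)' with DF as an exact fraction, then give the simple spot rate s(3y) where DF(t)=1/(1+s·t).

1 1/2 9719/10000
2 1 2343/2500
3 3/2 4593/5000
4 2 4419/5000
5 5/2 2147/2500
6 3 8311/10000
7 7/2 1021/1250
s(3y) = (1/(8311/10000) − 1)/(3) = 563/8311 ≈ 6.7742%

step 1 [0.5y] swap r/2=281/9719: DF=(1 − 281/9719·(0))/(1+281/9719) = 9719/10000 ≈ 0.971900
step 2 [1y] zero: DF = P = 2343/2500 ≈ 0.937200
step 3 [1.5y] zero: DF = P = 4593/5000 ≈ 0.918600
step 4 [2y] zero: DF = P = 4419/5000 ≈ 0.883800
step 5 [2.5y] bond c/2=9/200: DF=(2128927/2000000 − 9/200·(0.971900+0.937200+0.918600+0.883800))/(1+9/200) = 2147/2500 ≈ 0.858800
step 6 [3y] swap r/2=1689/54014: DF=(1 − 1689/54014·(0.971900+0.937200+0.918600+0.883800+0.858800))/(1+1689/54014) = 8311/10000 ≈ 0.831100
step 7 [3.5y] bond c/2=13/400: DF=(2037783/2000000 − 13/400·(0.971900+0.937200+0.918600+0.883800+0.858800+0.831100))/(1+13/400) = 1021/1250 ≈ 0.816800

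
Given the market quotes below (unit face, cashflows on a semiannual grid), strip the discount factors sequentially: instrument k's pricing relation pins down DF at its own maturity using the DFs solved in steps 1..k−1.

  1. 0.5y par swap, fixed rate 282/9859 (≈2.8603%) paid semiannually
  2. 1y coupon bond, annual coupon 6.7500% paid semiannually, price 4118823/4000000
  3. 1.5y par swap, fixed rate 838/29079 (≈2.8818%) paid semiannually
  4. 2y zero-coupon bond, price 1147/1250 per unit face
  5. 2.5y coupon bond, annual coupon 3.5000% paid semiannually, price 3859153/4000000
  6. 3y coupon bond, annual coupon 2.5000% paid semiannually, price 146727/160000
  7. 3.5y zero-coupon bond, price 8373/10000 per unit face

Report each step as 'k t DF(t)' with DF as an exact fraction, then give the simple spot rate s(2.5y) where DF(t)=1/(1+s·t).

step 1 [0.5y] swap r/2=141/9859: DF=(1 − 141/9859·(0))/(1+141/9859) = 9859/10000 ≈ 0.985900
step 2 [1y] bond c/2=27/800: DF=(4118823/4000000 − 27/800·(0.985900))/(1+27/800) = 9639/10000 ≈ 0.963900
step 3 [1.5y] swap r/2=419/29079: DF=(1 − 419/29079·(0.985900+0.963900))/(1+419/29079) = 9581/10000 ≈ 0.958100
step 4 [2y] zero: DF = P = 1147/1250 ≈ 0.917600
step 5 [2.5y] bond c/2=7/400: DF=(3859153/4000000 − 7/400·(0.985900+0.963900+0.958100+0.917600))/(1+7/400) = 1103/1250 ≈ 0.882400
step 6 [3y] bond c/2=1/80: DF=(146727/160000 − 1/80·(0.985900+0.963900+0.958100+0.917600+0.882400))/(1+1/80) = 2119/2500 ≈ 0.847600
step 7 [3.5y] zero: DF = P = 8373/10000 ≈ 0.837300

1 1/2 9859/10000
2 1 9639/10000
3 3/2 9581/10000
4 2 1147/1250
5 5/2 1103/1250
6 3 2119/2500
7 7/2 8373/10000
s(2.5y) = (1/(1103/1250) − 1)/(5/2) = 294/5515 ≈ 5.3309%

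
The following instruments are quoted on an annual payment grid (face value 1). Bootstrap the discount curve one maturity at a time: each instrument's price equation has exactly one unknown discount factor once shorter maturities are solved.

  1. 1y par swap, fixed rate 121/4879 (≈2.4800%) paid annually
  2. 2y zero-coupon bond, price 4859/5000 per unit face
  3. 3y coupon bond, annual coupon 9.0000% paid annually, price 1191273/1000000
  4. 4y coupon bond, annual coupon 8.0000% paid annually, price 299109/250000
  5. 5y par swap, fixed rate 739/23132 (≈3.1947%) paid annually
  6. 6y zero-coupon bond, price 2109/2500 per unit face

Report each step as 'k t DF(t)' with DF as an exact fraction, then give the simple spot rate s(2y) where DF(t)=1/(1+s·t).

step 1 [1y] swap r/1=121/4879: DF=(1 − 121/4879·(0))/(1+121/4879) = 4879/5000 ≈ 0.975800
step 2 [2y] zero: DF = P = 4859/5000 ≈ 0.971800
step 3 [3y] bond c/1=9/100: DF=(1191273/1000000 − 9/100·(0.975800+0.971800))/(1+9/100) = 9321/10000 ≈ 0.932100
step 4 [4y] bond c/1=2/25: DF=(299109/250000 − 2/25·(0.975800+0.971800+0.932100))/(1+2/25) = 1789/2000 ≈ 0.894500
step 5 [5y] swap r/1=739/23132: DF=(1 − 739/23132·(0.975800+0.971800+0.932100+0.894500))/(1+739/23132) = 4261/5000 ≈ 0.852200
step 6 [6y] zero: DF = P = 2109/2500 ≈ 0.843600

1 1 4879/5000
2 2 4859/5000
3 3 9321/10000
4 4 1789/2000
5 5 4261/5000
6 6 2109/2500
s(2y) = (1/(4859/5000) − 1)/(2) = 141/9718 ≈ 1.4509%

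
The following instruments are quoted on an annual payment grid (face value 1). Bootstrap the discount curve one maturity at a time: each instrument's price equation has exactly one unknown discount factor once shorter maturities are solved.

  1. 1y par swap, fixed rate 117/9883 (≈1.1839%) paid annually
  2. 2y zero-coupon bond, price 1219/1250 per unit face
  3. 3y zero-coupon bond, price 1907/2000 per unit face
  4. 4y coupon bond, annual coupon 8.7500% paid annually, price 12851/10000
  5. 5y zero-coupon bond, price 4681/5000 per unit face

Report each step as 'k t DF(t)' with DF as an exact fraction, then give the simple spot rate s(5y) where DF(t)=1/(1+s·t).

1 1 9883/10000
2 2 1219/1250
3 3 1907/2000
4 4 947/1000
5 5 4681/5000
s(5y) = (1/(4681/5000) − 1)/(5) = 319/23405 ≈ 1.3630%

step 1 [1y] swap r/1=117/9883: DF=(1 − 117/9883·(0))/(1+117/9883) = 9883/10000 ≈ 0.988300
step 2 [2y] zero: DF = P = 1219/1250 ≈ 0.975200
step 3 [3y] zero: DF = P = 1907/2000 ≈ 0.953500
step 4 [4y] bond c/1=7/80: DF=(12851/10000 − 7/80·(0.988300+0.975200+0.953500))/(1+7/80) = 947/1000 ≈ 0.947000
step 5 [5y] zero: DF = P = 4681/5000 ≈ 0.936200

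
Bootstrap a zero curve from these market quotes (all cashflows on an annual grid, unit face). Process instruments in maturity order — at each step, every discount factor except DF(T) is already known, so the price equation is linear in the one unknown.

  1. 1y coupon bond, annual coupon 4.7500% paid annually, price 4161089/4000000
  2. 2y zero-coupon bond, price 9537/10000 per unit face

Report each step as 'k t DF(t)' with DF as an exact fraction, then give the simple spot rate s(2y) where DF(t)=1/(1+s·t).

1 1 9931/10000
2 2 9537/10000
s(2y) = (1/(9537/10000) − 1)/(2) = 463/19074 ≈ 2.4274%

step 1 [1y] bond c/1=19/400: DF=(4161089/4000000 − 19/400·(0))/(1+19/400) = 9931/10000 ≈ 0.993100
step 2 [2y] zero: DF = P = 9537/10000 ≈ 0.953700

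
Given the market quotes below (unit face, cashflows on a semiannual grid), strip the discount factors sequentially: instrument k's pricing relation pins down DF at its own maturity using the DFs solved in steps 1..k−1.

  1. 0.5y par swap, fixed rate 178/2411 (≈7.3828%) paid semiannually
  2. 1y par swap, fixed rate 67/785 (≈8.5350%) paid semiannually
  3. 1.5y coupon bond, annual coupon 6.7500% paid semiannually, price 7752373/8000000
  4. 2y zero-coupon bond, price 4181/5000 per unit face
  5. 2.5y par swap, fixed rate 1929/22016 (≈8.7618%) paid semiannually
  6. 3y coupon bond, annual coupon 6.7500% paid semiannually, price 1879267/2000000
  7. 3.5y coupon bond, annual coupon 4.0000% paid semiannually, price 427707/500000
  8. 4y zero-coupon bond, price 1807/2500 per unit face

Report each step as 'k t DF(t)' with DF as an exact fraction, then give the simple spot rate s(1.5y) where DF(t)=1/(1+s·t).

1 1/2 2411/2500
2 1 2299/2500
3 3/2 8759/10000
4 2 4181/5000
5 5/2 8071/10000
6 3 1913/2500
7 7/2 7373/10000
8 4 1807/2500
s(1.5y) = (1/(8759/10000) − 1)/(3/2) = 2482/26277 ≈ 9.4455%

step 1 [0.5y] swap r/2=89/2411: DF=(1 − 89/2411·(0))/(1+89/2411) = 2411/2500 ≈ 0.964400
step 2 [1y] swap r/2=67/1570: DF=(1 − 67/1570·(0.964400))/(1+67/1570) = 2299/2500 ≈ 0.919600
step 3 [1.5y] bond c/2=27/800: DF=(7752373/8000000 − 27/800·(0.964400+0.919600))/(1+27/800) = 8759/10000 ≈ 0.875900
step 4 [2y] zero: DF = P = 4181/5000 ≈ 0.836200
step 5 [2.5y] swap r/2=1929/44032: DF=(1 − 1929/44032·(0.964400+0.919600+0.875900+0.836200))/(1+1929/44032) = 8071/10000 ≈ 0.807100
step 6 [3y] bond c/2=27/800: DF=(1879267/2000000 − 27/800·(0.964400+0.919600+0.875900+0.836200+0.807100))/(1+27/800) = 1913/2500 ≈ 0.765200
step 7 [3.5y] bond c/2=1/50: DF=(427707/500000 − 1/50·(0.964400+0.919600+0.875900+0.836200+0.807100+0.765200))/(1+1/50) = 7373/10000 ≈ 0.737300
step 8 [4y] zero: DF = P = 1807/2500 ≈ 0.722800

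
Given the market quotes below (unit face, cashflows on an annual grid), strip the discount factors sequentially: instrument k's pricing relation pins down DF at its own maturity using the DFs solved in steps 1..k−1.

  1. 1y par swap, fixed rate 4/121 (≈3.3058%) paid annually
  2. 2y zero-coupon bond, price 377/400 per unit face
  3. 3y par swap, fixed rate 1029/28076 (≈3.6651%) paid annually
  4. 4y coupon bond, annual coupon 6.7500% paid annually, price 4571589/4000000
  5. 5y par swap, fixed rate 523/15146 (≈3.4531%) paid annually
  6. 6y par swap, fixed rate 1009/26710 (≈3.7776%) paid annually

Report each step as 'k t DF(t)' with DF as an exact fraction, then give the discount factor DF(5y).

step 1 [1y] swap r/1=4/121: DF=(1 − 4/121·(0))/(1+4/121) = 121/125 ≈ 0.968000
step 2 [2y] zero: DF = P = 377/400 ≈ 0.942500
step 3 [3y] swap r/1=1029/28076: DF=(1 − 1029/28076·(0.968000+0.942500))/(1+1029/28076) = 8971/10000 ≈ 0.897100
step 4 [4y] bond c/1=27/400: DF=(4571589/4000000 − 27/400·(0.968000+0.942500+0.897100))/(1+27/400) = 8931/10000 ≈ 0.893100
step 5 [5y] swap r/1=523/15146: DF=(1 − 523/15146·(0.968000+0.942500+0.897100+0.893100))/(1+523/15146) = 8431/10000 ≈ 0.843100
step 6 [6y] swap r/1=1009/26710: DF=(1 − 1009/26710·(0.968000+0.942500+0.897100+0.893100+0.843100))/(1+1009/26710) = 3991/5000 ≈ 0.798200

1 1 121/125
2 2 377/400
3 3 8971/10000
4 4 8931/10000
5 5 8431/10000
6 6 3991/5000
DF(5y) = 8431/10000 ≈ 0.843100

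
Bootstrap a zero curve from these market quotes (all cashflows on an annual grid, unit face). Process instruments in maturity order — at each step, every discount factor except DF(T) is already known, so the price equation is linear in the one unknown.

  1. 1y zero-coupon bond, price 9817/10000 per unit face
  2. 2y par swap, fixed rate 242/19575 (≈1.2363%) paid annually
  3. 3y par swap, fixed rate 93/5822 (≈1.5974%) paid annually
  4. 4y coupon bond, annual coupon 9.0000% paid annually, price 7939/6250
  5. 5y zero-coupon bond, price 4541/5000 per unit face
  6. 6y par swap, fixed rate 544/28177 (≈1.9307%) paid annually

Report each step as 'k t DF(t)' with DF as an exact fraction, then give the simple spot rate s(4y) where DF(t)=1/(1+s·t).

step 1 [1y] zero: DF = P = 9817/10000 ≈ 0.981700
step 2 [2y] swap r/1=242/19575: DF=(1 − 242/19575·(0.981700))/(1+242/19575) = 4879/5000 ≈ 0.975800
step 3 [3y] swap r/1=93/5822: DF=(1 − 93/5822·(0.981700+0.975800))/(1+93/5822) = 1907/2000 ≈ 0.953500
step 4 [4y] bond c/1=9/100: DF=(7939/6250 − 9/100·(0.981700+0.975800+0.953500))/(1+9/100) = 37/40 ≈ 0.925000
step 5 [5y] zero: DF = P = 4541/5000 ≈ 0.908200
step 6 [6y] swap r/1=544/28177: DF=(1 − 544/28177·(0.981700+0.975800+0.953500+0.925000+0.908200))/(1+544/28177) = 557/625 ≈ 0.891200

1 1 9817/10000
2 2 4879/5000
3 3 1907/2000
4 4 37/40
5 5 4541/5000
6 6 557/625
s(4y) = (1/(37/40) − 1)/(4) = 3/148 ≈ 2.0270%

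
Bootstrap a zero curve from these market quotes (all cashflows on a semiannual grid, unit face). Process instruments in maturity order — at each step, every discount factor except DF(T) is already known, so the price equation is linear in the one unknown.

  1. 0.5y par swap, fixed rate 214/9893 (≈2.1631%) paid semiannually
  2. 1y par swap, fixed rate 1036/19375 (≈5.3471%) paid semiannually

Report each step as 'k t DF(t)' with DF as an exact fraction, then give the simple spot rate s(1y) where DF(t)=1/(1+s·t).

step 1 [0.5y] swap r/2=107/9893: DF=(1 − 107/9893·(0))/(1+107/9893) = 9893/10000 ≈ 0.989300
step 2 [1y] swap r/2=518/19375: DF=(1 − 518/19375·(0.989300))/(1+518/19375) = 4741/5000 ≈ 0.948200

1 1/2 9893/10000
2 1 4741/5000
s(1y) = (1/(4741/5000) − 1)/(1) = 259/4741 ≈ 5.4630%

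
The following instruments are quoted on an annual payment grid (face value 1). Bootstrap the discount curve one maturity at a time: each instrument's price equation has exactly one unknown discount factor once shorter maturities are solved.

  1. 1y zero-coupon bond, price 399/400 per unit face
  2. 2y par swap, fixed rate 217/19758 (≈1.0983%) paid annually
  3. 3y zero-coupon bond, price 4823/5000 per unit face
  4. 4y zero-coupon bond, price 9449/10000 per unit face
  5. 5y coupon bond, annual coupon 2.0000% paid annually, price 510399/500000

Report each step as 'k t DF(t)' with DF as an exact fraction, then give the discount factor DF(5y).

step 1 [1y] zero: DF = P = 399/400 ≈ 0.997500
step 2 [2y] swap r/1=217/19758: DF=(1 − 217/19758·(0.997500))/(1+217/19758) = 9783/10000 ≈ 0.978300
step 3 [3y] zero: DF = P = 4823/5000 ≈ 0.964600
step 4 [4y] zero: DF = P = 9449/10000 ≈ 0.944900
step 5 [5y] bond c/1=1/50: DF=(510399/500000 − 1/50·(0.997500+0.978300+0.964600+0.944900))/(1+1/50) = 4623/5000 ≈ 0.924600

1 1 399/400
2 2 9783/10000
3 3 4823/5000
4 4 9449/10000
5 5 4623/5000
DF(5y) = 4623/5000 ≈ 0.924600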